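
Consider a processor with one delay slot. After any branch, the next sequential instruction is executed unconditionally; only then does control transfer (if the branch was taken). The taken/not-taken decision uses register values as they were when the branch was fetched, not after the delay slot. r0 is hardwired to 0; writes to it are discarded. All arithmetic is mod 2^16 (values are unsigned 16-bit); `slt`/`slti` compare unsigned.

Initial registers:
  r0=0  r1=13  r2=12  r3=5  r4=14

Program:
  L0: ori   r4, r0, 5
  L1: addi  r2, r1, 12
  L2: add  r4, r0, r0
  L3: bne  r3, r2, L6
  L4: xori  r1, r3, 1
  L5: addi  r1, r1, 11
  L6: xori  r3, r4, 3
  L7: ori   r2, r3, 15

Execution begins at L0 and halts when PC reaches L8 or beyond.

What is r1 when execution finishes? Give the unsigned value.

4

#0 ori   r4, r0, 5 ; 0/13/12/5/5
#1 addi  r2, r1, 12 ; 0/13/25/5/5
#2 add  r4, r0, r0 ; 0/13/25/5/0
#3 bne  r3, r2, L6 ; 0/13/25/5/0 ; →target
#4 xori  r1, r3, 1 ; 0/4/25/5/0
#6 xori  r3, r4, 3 ; 0/4/25/3/0
#7 ori   r2, r3, 15 ; 0/4/15/3/0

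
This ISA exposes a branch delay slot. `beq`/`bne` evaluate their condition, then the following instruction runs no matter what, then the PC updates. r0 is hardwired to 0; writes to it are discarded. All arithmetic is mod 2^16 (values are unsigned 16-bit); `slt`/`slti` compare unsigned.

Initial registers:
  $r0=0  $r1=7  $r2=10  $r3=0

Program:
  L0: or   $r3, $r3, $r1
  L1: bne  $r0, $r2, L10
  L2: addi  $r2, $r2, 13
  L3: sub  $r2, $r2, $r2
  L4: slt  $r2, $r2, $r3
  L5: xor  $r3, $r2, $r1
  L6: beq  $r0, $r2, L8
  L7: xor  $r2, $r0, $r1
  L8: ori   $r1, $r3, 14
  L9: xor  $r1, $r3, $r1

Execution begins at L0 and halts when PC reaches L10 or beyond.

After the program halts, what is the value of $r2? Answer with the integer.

23

#0 or   $r3, $r3, $r1 ; 0/7/10/7
#1 bne  $r0, $r2, L10 ; 0/7/10/7 ; →target
#2 addi  $r2, $r2, 13 ; 0/7/23/7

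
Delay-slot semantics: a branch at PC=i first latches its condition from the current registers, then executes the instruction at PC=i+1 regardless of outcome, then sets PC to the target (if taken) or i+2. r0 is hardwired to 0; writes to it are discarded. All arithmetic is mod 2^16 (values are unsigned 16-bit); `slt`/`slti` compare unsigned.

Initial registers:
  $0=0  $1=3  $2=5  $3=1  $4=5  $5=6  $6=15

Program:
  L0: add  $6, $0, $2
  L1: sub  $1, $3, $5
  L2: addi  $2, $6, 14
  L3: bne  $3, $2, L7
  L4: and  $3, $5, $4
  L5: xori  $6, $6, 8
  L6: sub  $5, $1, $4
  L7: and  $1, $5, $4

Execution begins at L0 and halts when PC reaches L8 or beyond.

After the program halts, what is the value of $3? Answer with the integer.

#0 add  $6, $0, $2 ; 0/3/5/1/5/6/5
#1 sub  $1, $3, $5 ; 0/65531/5/1/5/6/5
#2 addi  $2, $6, 14 ; 0/65531/19/1/5/6/5
#3 bne  $3, $2, L7 ; 0/65531/19/1/5/6/5 ; →target
#4 and  $3, $5, $4 ; 0/65531/19/4/5/6/5
#7 and  $1, $5, $4 ; 0/4/19/4/5/6/5

4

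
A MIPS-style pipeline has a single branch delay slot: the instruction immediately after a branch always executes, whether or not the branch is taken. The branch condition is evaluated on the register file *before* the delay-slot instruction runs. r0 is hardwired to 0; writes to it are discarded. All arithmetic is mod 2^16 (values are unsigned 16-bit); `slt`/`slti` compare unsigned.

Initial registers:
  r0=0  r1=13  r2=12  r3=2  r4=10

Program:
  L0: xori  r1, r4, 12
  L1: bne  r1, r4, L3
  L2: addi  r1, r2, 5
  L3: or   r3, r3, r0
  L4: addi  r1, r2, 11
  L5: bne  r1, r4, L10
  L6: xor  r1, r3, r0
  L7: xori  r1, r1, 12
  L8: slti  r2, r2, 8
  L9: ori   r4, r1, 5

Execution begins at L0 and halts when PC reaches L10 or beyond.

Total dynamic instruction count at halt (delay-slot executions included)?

7

#0 xori  r1, r4, 12 ; 0/6/12/2/10
#1 bne  r1, r4, L3 ; 0/6/12/2/10 ; →target
#2 addi  r1, r2, 5 ; 0/17/12/2/10
#3 or   r3, r3, r0 ; 0/17/12/2/10
#4 addi  r1, r2, 11 ; 0/23/12/2/10
#5 bne  r1, r4, L10 ; 0/23/12/2/10 ; →target
#6 xor  r1, r3, r0 ; 0/2/12/2/10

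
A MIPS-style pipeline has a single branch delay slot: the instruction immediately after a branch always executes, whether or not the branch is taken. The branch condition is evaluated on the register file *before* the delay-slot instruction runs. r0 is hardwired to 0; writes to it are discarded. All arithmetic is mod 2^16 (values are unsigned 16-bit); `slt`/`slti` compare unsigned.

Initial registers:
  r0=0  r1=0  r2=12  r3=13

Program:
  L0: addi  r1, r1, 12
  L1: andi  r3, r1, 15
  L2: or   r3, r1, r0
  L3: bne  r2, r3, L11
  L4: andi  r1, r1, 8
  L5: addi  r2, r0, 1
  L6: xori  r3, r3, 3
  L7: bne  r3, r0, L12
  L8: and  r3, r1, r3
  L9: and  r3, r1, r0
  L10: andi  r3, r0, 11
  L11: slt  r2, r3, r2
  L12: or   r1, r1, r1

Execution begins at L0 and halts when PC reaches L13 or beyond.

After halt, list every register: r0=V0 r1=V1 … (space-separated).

r0=0 r1=8 r2=1 r3=8

[0] addi  r1, r1, 12  →  {r0:0, r1:12, r2:12, r3:13}
[1] andi  r3, r1, 15  →  {r0:0, r1:12, r2:12, r3:12}
[2] or   r3, r1, r0  →  {r0:0, r1:12, r2:12, r3:12}
[3] bne  r2, r3, L11  →  {r0:0, r1:12, r2:12, r3:12}  ⟨branch fallthrough⟩
[4] andi  r1, r1, 8  →  {r0:0, r1:8, r2:12, r3:12}
[5] addi  r2, r0, 1  →  {r0:0, r1:8, r2:1, r3:12}
[6] xori  r3, r3, 3  →  {r0:0, r1:8, r2:1, r3:15}
[7] bne  r3, r0, L12  →  {r0:0, r1:8, r2:1, r3:15}  ⟨branch taken⟩
[8] and  r3, r1, r3  →  {r0:0, r1:8, r2:1, r3:8}
[12] or   r1, r1, r1  →  {r0:0, r1:8, r2:1, r3:8}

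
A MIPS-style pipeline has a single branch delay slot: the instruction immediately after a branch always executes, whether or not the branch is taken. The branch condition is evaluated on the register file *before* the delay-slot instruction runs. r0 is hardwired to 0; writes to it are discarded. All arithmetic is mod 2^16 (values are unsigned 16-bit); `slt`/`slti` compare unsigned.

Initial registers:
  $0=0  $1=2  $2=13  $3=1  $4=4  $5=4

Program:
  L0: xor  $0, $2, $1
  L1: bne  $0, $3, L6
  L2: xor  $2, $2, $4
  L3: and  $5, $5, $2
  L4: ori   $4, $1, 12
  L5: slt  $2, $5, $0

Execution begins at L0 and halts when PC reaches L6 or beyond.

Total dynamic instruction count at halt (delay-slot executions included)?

[0] xor  $0, $2, $1  →  {$0:0, $1:2, $2:13, $3:1, $4:4, $5:4}
[1] bne  $0, $3, L6  →  {$0:0, $1:2, $2:13, $3:1, $4:4, $5:4}  ⟨branch taken⟩
[2] xor  $2, $2, $4  →  {$0:0, $1:2, $2:9, $3:1, $4:4, $5:4}

3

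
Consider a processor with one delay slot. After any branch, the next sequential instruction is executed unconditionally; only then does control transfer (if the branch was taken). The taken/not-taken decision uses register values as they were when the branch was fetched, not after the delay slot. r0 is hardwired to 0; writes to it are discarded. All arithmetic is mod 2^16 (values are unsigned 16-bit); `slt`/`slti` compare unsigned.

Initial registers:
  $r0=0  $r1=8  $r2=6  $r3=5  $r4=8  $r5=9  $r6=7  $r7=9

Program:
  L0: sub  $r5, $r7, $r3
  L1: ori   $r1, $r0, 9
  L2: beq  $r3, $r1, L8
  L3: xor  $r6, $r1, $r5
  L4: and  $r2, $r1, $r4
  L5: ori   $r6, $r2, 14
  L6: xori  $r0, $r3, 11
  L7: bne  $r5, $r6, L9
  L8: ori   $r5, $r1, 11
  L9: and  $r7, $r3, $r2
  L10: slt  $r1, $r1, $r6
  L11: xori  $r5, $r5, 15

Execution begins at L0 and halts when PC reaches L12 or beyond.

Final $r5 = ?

4

  step pc=0: sub  $r5, $r7, $r3  regs=(0,8,6,5,8,4,7,9)
  step pc=1: ori   $r1, $r0, 9  regs=(0,9,6,5,8,4,7,9)
  step pc=2: beq  $r3, $r1, L8  cond=F  regs=(0,9,6,5,8,4,7,9)
  step pc=3: xor  $r6, $r1, $r5  regs=(0,9,6,5,8,4,13,9)
  step pc=4: and  $r2, $r1, $r4  regs=(0,9,8,5,8,4,13,9)
  step pc=5: ori   $r6, $r2, 14  regs=(0,9,8,5,8,4,14,9)
  step pc=6: xori  $r0, $r3, 11  regs=(0,9,8,5,8,4,14,9)
  step pc=7: bne  $r5, $r6, L9  cond=T  regs=(0,9,8,5,8,4,14,9)
  step pc=8: ori   $r5, $r1, 11  regs=(0,9,8,5,8,11,14,9)
  step pc=9: and  $r7, $r3, $r2  regs=(0,9,8,5,8,11,14,0)
  step pc=10: slt  $r1, $r1, $r6  regs=(0,1,8,5,8,11,14,0)
  step pc=11: xori  $r5, $r5, 15  regs=(0,1,8,5,8,4,14,0)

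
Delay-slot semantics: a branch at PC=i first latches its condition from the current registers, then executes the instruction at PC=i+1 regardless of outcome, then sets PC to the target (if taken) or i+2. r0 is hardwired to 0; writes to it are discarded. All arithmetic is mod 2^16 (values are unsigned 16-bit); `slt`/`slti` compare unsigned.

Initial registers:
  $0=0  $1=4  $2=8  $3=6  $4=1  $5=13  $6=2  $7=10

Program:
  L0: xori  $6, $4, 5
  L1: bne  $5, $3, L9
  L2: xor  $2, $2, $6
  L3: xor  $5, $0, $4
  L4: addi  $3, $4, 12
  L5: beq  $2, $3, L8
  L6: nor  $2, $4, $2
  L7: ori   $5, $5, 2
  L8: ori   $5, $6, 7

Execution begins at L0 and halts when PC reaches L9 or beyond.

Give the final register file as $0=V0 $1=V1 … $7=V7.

$0=0 $1=4 $2=12 $3=6 $4=1 $5=13 $6=4 $7=10

PC=0  xori  $6, $4, 5        | $0=0 $1=4 $2=8 $3=6 $4=1 $5=13 $6=4 $7=10
PC=1  bne  $5, $3, L9        | $0=0 $1=4 $2=8 $3=6 $4=1 $5=13 $6=4 $7=10  [TAKEN]
PC=2  xor  $2, $2, $6        | $0=0 $1=4 $2=12 $3=6 $4=1 $5=13 $6=4 $7=10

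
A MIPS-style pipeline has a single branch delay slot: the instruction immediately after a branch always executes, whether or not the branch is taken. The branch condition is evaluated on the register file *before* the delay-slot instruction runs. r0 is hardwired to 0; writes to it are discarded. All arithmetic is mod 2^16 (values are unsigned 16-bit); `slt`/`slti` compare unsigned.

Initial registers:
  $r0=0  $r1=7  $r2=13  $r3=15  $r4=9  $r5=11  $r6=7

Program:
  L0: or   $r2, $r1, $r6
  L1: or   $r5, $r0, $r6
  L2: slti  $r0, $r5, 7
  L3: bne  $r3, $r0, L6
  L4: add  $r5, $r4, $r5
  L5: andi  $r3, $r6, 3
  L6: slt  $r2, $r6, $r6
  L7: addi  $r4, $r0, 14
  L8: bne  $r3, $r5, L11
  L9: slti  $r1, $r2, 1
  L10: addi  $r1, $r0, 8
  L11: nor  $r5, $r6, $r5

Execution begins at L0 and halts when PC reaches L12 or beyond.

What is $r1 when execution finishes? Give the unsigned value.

1

[0] or   $r2, $r1, $r6  →  {$r0:0, $r1:7, $r2:7, $r3:15, $r4:9, $r5:11, $r6:7}
[1] or   $r5, $r0, $r6  →  {$r0:0, $r1:7, $r2:7, $r3:15, $r4:9, $r5:7, $r6:7}
[2] slti  $r0, $r5, 7  →  {$r0:0, $r1:7, $r2:7, $r3:15, $r4:9, $r5:7, $r6:7}
[3] bne  $r3, $r0, L6  →  {$r0:0, $r1:7, $r2:7, $r3:15, $r4:9, $r5:7, $r6:7}  ⟨branch taken⟩
[4] add  $r5, $r4, $r5  →  {$r0:0, $r1:7, $r2:7, $r3:15, $r4:9, $r5:16, $r6:7}
[6] slt  $r2, $r6, $r6  →  {$r0:0, $r1:7, $r2:0, $r3:15, $r4:9, $r5:16, $r6:7}
[7] addi  $r4, $r0, 14  →  {$r0:0, $r1:7, $r2:0, $r3:15, $r4:14, $r5:16, $r6:7}
[8] bne  $r3, $r5, L11  →  {$r0:0, $r1:7, $r2:0, $r3:15, $r4:14, $r5:16, $r6:7}  ⟨branch taken⟩
[9] slti  $r1, $r2, 1  →  {$r0:0, $r1:1, $r2:0, $r3:15, $r4:14, $r5:16, $r6:7}
[11] nor  $r5, $r6, $r5  →  {$r0:0, $r1:1, $r2:0, $r3:15, $r4:14, $r5:65512, $r6:7}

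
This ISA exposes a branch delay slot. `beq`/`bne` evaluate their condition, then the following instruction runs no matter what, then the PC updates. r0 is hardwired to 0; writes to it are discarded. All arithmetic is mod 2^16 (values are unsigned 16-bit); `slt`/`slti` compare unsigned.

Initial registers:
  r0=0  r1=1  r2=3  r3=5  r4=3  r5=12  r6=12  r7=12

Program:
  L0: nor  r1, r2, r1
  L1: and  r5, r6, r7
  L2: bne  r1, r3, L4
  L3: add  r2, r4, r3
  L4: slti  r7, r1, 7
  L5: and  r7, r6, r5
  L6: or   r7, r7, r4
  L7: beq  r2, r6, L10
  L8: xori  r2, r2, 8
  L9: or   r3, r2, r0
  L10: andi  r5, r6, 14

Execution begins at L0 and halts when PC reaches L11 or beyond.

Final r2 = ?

0

#0 nor  r1, r2, r1 ; 0/65532/3/5/3/12/12/12
#1 and  r5, r6, r7 ; 0/65532/3/5/3/12/12/12
#2 bne  r1, r3, L4 ; 0/65532/3/5/3/12/12/12 ; →target
#3 add  r2, r4, r3 ; 0/65532/8/5/3/12/12/12
#4 slti  r7, r1, 7 ; 0/65532/8/5/3/12/12/0
#5 and  r7, r6, r5 ; 0/65532/8/5/3/12/12/12
#6 or   r7, r7, r4 ; 0/65532/8/5/3/12/12/15
#7 beq  r2, r6, L10 ; 0/65532/8/5/3/12/12/15 ; →fallthru
#8 xori  r2, r2, 8 ; 0/65532/0/5/3/12/12/15
#9 or   r3, r2, r0 ; 0/65532/0/0/3/12/12/15
#10 andi  r5, r6, 14 ; 0/65532/0/0/3/12/12/15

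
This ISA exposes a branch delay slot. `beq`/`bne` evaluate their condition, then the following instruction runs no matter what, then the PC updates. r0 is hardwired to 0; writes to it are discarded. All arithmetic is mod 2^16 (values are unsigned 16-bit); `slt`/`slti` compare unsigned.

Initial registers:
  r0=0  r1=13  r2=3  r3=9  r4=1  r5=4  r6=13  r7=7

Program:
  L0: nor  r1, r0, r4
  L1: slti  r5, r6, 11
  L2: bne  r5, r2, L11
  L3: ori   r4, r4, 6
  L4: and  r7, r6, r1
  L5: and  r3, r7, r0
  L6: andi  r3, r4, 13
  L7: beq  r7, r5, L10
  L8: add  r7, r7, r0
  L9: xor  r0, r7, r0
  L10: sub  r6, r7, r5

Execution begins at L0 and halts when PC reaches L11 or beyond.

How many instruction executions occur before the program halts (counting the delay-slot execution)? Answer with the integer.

4

#0 nor  r1, r0, r4 ; 0/65534/3/9/1/4/13/7
#1 slti  r5, r6, 11 ; 0/65534/3/9/1/0/13/7
#2 bne  r5, r2, L11 ; 0/65534/3/9/1/0/13/7 ; →target
#3 ori   r4, r4, 6 ; 0/65534/3/9/7/0/13/7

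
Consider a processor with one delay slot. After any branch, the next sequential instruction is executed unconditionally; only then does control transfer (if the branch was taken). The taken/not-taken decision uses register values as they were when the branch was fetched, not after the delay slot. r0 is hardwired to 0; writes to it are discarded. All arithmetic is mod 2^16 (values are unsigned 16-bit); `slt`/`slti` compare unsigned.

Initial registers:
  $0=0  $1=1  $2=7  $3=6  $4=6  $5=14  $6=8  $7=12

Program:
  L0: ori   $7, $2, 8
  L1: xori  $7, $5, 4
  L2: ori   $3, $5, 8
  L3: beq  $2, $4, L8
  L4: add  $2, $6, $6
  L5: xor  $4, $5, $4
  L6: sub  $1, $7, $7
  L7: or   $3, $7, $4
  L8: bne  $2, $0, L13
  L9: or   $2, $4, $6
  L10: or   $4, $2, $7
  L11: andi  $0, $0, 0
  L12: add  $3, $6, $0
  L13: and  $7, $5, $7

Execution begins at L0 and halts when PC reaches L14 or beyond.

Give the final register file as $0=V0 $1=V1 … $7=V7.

$0=0 $1=0 $2=8 $3=10 $4=8 $5=14 $6=8 $7=10

#0 ori   $7, $2, 8 ; 0/1/7/6/6/14/8/15
#1 xori  $7, $5, 4 ; 0/1/7/6/6/14/8/10
#2 ori   $3, $5, 8 ; 0/1/7/14/6/14/8/10
#3 beq  $2, $4, L8 ; 0/1/7/14/6/14/8/10 ; →fallthru
#4 add  $2, $6, $6 ; 0/1/16/14/6/14/8/10
#5 xor  $4, $5, $4 ; 0/1/16/14/8/14/8/10
#6 sub  $1, $7, $7 ; 0/0/16/14/8/14/8/10
#7 or   $3, $7, $4 ; 0/0/16/10/8/14/8/10
#8 bne  $2, $0, L13 ; 0/0/16/10/8/14/8/10 ; →target
#9 or   $2, $4, $6 ; 0/0/8/10/8/14/8/10
#13 and  $7, $5, $7 ; 0/0/8/10/8/14/8/10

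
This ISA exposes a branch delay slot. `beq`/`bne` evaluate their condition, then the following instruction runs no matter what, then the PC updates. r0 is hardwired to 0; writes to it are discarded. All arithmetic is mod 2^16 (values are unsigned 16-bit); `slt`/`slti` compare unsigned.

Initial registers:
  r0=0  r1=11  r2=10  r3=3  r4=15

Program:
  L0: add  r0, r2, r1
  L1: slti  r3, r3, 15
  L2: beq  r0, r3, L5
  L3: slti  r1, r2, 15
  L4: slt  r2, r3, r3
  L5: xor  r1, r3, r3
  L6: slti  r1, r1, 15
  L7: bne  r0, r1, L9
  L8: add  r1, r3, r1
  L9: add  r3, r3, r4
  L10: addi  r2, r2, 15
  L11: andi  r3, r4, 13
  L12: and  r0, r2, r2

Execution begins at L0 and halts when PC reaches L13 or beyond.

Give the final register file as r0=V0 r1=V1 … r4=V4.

r0=0 r1=2 r2=15 r3=13 r4=15

  step pc=0: add  r0, r2, r1  regs=(0,11,10,3,15)
  step pc=1: slti  r3, r3, 15  regs=(0,11,10,1,15)
  step pc=2: beq  r0, r3, L5  cond=F  regs=(0,11,10,1,15)
  step pc=3: slti  r1, r2, 15  regs=(0,1,10,1,15)
  step pc=4: slt  r2, r3, r3  regs=(0,1,0,1,15)
  step pc=5: xor  r1, r3, r3  regs=(0,0,0,1,15)
  step pc=6: slti  r1, r1, 15  regs=(0,1,0,1,15)
  step pc=7: bne  r0, r1, L9  cond=T  regs=(0,1,0,1,15)
  step pc=8: add  r1, r3, r1  regs=(0,2,0,1,15)
  step pc=9: add  r3, r3, r4  regs=(0,2,0,16,15)
  step pc=10: addi  r2, r2, 15  regs=(0,2,15,16,15)
  step pc=11: andi  r3, r4, 13  regs=(0,2,15,13,15)
  step pc=12: and  r0, r2, r2  regs=(0,2,15,13,15)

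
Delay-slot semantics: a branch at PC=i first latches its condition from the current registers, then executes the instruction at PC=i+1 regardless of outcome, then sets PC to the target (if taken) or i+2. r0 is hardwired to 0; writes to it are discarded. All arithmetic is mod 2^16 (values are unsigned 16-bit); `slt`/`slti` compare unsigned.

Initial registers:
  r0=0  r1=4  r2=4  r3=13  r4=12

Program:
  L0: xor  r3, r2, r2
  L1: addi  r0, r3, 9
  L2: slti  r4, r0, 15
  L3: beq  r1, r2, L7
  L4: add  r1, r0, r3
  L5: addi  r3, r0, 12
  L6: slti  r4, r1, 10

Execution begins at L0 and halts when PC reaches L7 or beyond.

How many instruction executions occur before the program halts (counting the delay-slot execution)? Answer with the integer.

5

  step pc=0: xor  r3, r2, r2  regs=(0,4,4,0,12)
  step pc=1: addi  r0, r3, 9  regs=(0,4,4,0,12)
  step pc=2: slti  r4, r0, 15  regs=(0,4,4,0,1)
  step pc=3: beq  r1, r2, L7  cond=T  regs=(0,4,4,0,1)
  step pc=4: add  r1, r0, r3  regs=(0,0,4,0,1)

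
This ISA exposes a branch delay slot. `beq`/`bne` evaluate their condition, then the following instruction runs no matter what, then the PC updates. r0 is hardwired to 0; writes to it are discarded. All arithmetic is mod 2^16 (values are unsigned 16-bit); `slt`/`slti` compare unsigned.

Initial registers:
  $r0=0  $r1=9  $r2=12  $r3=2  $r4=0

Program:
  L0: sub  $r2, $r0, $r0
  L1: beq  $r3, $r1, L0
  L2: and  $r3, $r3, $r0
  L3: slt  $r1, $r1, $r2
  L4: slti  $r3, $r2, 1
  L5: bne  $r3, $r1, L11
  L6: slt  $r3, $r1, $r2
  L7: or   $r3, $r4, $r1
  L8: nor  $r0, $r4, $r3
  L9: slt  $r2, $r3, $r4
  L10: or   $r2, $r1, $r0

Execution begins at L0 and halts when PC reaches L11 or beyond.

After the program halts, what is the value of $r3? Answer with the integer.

#0 sub  $r2, $r0, $r0 ; 0/9/0/2/0
#1 beq  $r3, $r1, L0 ; 0/9/0/2/0 ; →fallthru
#2 and  $r3, $r3, $r0 ; 0/9/0/0/0
#3 slt  $r1, $r1, $r2 ; 0/0/0/0/0
#4 slti  $r3, $r2, 1 ; 0/0/0/1/0
#5 bne  $r3, $r1, L11 ; 0/0/0/1/0 ; →target
#6 slt  $r3, $r1, $r2 ; 0/0/0/0/0

0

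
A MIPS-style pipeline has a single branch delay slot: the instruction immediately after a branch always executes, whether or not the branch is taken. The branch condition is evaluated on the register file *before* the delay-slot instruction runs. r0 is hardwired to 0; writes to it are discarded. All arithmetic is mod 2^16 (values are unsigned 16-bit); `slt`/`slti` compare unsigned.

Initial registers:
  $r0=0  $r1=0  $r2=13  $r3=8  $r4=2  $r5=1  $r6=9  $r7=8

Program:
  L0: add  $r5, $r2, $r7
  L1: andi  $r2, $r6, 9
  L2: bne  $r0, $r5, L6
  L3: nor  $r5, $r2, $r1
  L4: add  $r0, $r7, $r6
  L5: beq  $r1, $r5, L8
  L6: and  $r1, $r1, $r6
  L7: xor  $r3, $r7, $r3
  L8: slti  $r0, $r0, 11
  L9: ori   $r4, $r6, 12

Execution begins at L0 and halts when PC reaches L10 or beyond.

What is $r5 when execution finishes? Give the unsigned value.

65526

[0] add  $r5, $r2, $r7  →  {$r0:0, $r1:0, $r2:13, $r3:8, $r4:2, $r5:21, $r6:9, $r7:8}
[1] andi  $r2, $r6, 9  →  {$r0:0, $r1:0, $r2:9, $r3:8, $r4:2, $r5:21, $r6:9, $r7:8}
[2] bne  $r0, $r5, L6  →  {$r0:0, $r1:0, $r2:9, $r3:8, $r4:2, $r5:21, $r6:9, $r7:8}  ⟨branch taken⟩
[3] nor  $r5, $r2, $r1  →  {$r0:0, $r1:0, $r2:9, $r3:8, $r4:2, $r5:65526, $r6:9, $r7:8}
[6] and  $r1, $r1, $r6  →  {$r0:0, $r1:0, $r2:9, $r3:8, $r4:2, $r5:65526, $r6:9, $r7:8}
[7] xor  $r3, $r7, $r3  →  {$r0:0, $r1:0, $r2:9, $r3:0, $r4:2, $r5:65526, $r6:9, $r7:8}
[8] slti  $r0, $r0, 11  →  {$r0:0, $r1:0, $r2:9, $r3:0, $r4:2, $r5:65526, $r6:9, $r7:8}
[9] ori   $r4, $r6, 12  →  {$r0:0, $r1:0, $r2:9, $r3:0, $r4:13, $r5:65526, $r6:9, $r7:8}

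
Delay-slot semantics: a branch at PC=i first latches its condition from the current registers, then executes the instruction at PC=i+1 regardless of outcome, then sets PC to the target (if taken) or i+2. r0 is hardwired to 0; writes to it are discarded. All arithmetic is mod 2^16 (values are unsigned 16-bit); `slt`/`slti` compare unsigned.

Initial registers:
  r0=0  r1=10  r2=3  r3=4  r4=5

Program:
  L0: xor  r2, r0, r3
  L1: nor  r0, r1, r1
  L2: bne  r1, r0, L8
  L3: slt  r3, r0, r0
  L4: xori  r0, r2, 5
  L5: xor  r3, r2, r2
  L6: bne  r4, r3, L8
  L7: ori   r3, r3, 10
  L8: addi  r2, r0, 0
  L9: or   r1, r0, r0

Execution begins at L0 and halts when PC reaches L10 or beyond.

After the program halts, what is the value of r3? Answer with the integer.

PC=0  xor  r2, r0, r3        | r0=0 r1=10 r2=4 r3=4 r4=5
PC=1  nor  r0, r1, r1        | r0=0 r1=10 r2=4 r3=4 r4=5
PC=2  bne  r1, r0, L8        | r0=0 r1=10 r2=4 r3=4 r4=5  [TAKEN]
PC=3  slt  r3, r0, r0        | r0=0 r1=10 r2=4 r3=0 r4=5
PC=8  addi  r2, r0, 0        | r0=0 r1=10 r2=0 r3=0 r4=5
PC=9  or   r1, r0, r0        | r0=0 r1=0 r2=0 r3=0 r4=5

0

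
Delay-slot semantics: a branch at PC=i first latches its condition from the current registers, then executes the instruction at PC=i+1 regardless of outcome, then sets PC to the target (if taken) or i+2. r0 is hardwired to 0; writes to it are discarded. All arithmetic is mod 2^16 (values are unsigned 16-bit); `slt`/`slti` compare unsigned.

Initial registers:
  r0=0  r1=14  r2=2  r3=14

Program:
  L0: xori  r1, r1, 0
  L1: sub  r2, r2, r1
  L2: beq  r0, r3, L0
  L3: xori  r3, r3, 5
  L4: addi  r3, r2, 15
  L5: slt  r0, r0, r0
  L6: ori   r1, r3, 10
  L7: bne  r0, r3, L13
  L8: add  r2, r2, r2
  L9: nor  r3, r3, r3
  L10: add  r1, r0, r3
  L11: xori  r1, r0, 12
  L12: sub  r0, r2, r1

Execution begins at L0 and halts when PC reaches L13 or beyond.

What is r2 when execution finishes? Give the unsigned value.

#0 xori  r1, r1, 0 ; 0/14/2/14
#1 sub  r2, r2, r1 ; 0/14/65524/14
#2 beq  r0, r3, L0 ; 0/14/65524/14 ; →fallthru
#3 xori  r3, r3, 5 ; 0/14/65524/11
#4 addi  r3, r2, 15 ; 0/14/65524/3
#5 slt  r0, r0, r0 ; 0/14/65524/3
#6 ori   r1, r3, 10 ; 0/11/65524/3
#7 bne  r0, r3, L13 ; 0/11/65524/3 ; →target
#8 add  r2, r2, r2 ; 0/11/65512/3

65512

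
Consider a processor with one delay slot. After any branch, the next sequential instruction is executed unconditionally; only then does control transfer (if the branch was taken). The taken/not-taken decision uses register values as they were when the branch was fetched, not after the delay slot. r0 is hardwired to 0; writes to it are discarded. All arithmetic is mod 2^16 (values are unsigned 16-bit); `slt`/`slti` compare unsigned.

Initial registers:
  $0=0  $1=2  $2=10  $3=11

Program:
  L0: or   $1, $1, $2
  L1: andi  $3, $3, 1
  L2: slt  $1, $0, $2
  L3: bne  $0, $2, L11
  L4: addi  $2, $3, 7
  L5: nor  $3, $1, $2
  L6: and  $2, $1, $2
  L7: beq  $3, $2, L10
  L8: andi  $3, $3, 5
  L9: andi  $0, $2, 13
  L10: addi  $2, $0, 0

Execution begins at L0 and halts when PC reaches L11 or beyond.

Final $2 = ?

  step pc=0: or   $1, $1, $2  regs=(0,10,10,11)
  step pc=1: andi  $3, $3, 1  regs=(0,10,10,1)
  step pc=2: slt  $1, $0, $2  regs=(0,1,10,1)
  step pc=3: bne  $0, $2, L11  cond=T  regs=(0,1,10,1)
  step pc=4: addi  $2, $3, 7  regs=(0,1,8,1)

8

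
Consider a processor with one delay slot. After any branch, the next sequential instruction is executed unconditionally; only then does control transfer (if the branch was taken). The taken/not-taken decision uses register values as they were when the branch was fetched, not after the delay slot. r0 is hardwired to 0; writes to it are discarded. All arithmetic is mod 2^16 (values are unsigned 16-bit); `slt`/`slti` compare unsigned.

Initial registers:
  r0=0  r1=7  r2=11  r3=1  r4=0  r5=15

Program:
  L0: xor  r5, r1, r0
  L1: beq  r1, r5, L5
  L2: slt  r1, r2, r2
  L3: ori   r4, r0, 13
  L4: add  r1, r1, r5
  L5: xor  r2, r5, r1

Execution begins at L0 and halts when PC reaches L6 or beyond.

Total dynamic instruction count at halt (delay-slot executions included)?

4

#0 xor  r5, r1, r0 ; 0/7/11/1/0/7
#1 beq  r1, r5, L5 ; 0/7/11/1/0/7 ; →target
#2 slt  r1, r2, r2 ; 0/0/11/1/0/7
#5 xor  r2, r5, r1 ; 0/0/7/1/0/7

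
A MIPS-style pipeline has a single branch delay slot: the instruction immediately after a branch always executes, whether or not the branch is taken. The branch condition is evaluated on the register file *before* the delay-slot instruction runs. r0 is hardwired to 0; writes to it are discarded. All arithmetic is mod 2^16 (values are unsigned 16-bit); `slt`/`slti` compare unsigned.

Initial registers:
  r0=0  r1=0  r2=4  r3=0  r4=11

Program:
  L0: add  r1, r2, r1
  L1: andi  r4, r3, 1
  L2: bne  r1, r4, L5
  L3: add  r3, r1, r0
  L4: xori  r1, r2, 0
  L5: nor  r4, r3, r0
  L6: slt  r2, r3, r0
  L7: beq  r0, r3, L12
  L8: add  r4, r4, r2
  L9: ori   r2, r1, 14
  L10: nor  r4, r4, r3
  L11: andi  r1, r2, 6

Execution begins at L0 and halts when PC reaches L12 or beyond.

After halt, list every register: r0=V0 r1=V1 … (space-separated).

r0=0 r1=6 r2=14 r3=4 r4=0

  step pc=0: add  r1, r2, r1  regs=(0,4,4,0,11)
  step pc=1: andi  r4, r3, 1  regs=(0,4,4,0,0)
  step pc=2: bne  r1, r4, L5  cond=T  regs=(0,4,4,0,0)
  step pc=3: add  r3, r1, r0  regs=(0,4,4,4,0)
  step pc=5: nor  r4, r3, r0  regs=(0,4,4,4,65531)
  step pc=6: slt  r2, r3, r0  regs=(0,4,0,4,65531)
  step pc=7: beq  r0, r3, L12  cond=F  regs=(0,4,0,4,65531)
  step pc=8: add  r4, r4, r2  regs=(0,4,0,4,65531)
  step pc=9: ori   r2, r1, 14  regs=(0,4,14,4,65531)
  step pc=10: nor  r4, r4, r3  regs=(0,4,14,4,0)
  step pc=11: andi  r1, r2, 6  regs=(0,6,14,4,0)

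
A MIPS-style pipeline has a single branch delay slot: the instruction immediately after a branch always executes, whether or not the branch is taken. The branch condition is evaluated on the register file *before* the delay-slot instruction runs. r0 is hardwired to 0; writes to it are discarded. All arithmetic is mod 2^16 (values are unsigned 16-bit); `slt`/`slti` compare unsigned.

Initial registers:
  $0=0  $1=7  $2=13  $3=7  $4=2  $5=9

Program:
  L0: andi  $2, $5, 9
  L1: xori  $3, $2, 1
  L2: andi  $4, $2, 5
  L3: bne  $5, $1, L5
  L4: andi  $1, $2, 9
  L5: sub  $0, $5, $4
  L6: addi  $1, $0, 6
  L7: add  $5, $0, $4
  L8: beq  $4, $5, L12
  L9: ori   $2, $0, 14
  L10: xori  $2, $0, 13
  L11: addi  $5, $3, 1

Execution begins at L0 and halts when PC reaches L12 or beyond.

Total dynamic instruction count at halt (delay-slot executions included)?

[0] andi  $2, $5, 9  →  {$0:0, $1:7, $2:9, $3:7, $4:2, $5:9}
[1] xori  $3, $2, 1  →  {$0:0, $1:7, $2:9, $3:8, $4:2, $5:9}
[2] andi  $4, $2, 5  →  {$0:0, $1:7, $2:9, $3:8, $4:1, $5:9}
[3] bne  $5, $1, L5  →  {$0:0, $1:7, $2:9, $3:8, $4:1, $5:9}  ⟨branch taken⟩
[4] andi  $1, $2, 9  →  {$0:0, $1:9, $2:9, $3:8, $4:1, $5:9}
[5] sub  $0, $5, $4  →  {$0:0, $1:9, $2:9, $3:8, $4:1, $5:9}
[6] addi  $1, $0, 6  →  {$0:0, $1:6, $2:9, $3:8, $4:1, $5:9}
[7] add  $5, $0, $4  →  {$0:0, $1:6, $2:9, $3:8, $4:1, $5:1}
[8] beq  $4, $5, L12  →  {$0:0, $1:6, $2:9, $3:8, $4:1, $5:1}  ⟨branch taken⟩
[9] ori   $2, $0, 14  →  {$0:0, $1:6, $2:14, $3:8, $4:1, $5:1}

10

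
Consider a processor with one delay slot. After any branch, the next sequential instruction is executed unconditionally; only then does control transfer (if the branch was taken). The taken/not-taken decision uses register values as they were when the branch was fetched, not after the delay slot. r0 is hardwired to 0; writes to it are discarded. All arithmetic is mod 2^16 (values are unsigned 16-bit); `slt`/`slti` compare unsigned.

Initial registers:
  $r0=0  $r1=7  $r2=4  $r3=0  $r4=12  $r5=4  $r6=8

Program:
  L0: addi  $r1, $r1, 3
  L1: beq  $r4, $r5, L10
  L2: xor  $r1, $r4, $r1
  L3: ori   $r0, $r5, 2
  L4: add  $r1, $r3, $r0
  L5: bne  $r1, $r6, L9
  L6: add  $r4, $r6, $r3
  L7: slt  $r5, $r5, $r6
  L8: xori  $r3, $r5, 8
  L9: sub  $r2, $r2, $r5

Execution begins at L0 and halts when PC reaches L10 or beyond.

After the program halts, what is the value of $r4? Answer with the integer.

8

[0] addi  $r1, $r1, 3  →  {$r0:0, $r1:10, $r2:4, $r3:0, $r4:12, $r5:4, $r6:8}
[1] beq  $r4, $r5, L10  →  {$r0:0, $r1:10, $r2:4, $r3:0, $r4:12, $r5:4, $r6:8}  ⟨branch fallthrough⟩
[2] xor  $r1, $r4, $r1  →  {$r0:0, $r1:6, $r2:4, $r3:0, $r4:12, $r5:4, $r6:8}
[3] ori   $r0, $r5, 2  →  {$r0:0, $r1:6, $r2:4, $r3:0, $r4:12, $r5:4, $r6:8}
[4] add  $r1, $r3, $r0  →  {$r0:0, $r1:0, $r2:4, $r3:0, $r4:12, $r5:4, $r6:8}
[5] bne  $r1, $r6, L9  →  {$r0:0, $r1:0, $r2:4, $r3:0, $r4:12, $r5:4, $r6:8}  ⟨branch taken⟩
[6] add  $r4, $r6, $r3  →  {$r0:0, $r1:0, $r2:4, $r3:0, $r4:8, $r5:4, $r6:8}
[9] sub  $r2, $r2, $r5  →  {$r0:0, $r1:0, $r2:0, $r3:0, $r4:8, $r5:4, $r6:8}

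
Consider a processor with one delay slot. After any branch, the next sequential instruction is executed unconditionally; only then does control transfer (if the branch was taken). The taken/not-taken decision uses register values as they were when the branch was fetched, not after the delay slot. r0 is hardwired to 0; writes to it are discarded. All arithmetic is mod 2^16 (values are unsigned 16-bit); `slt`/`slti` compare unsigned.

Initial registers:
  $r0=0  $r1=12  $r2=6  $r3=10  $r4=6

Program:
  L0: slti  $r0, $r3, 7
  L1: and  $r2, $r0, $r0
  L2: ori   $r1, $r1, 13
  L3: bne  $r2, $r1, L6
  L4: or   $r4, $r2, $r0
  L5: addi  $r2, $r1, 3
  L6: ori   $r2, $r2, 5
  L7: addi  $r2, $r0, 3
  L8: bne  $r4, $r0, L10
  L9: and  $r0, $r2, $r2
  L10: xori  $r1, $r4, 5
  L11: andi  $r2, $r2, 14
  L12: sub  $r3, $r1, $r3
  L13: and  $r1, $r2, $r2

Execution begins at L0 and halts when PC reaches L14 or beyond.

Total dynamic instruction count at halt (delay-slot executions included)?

#0 slti  $r0, $r3, 7 ; 0/12/6/10/6
#1 and  $r2, $r0, $r0 ; 0/12/0/10/6
#2 ori   $r1, $r1, 13 ; 0/13/0/10/6
#3 bne  $r2, $r1, L6 ; 0/13/0/10/6 ; →target
#4 or   $r4, $r2, $r0 ; 0/13/0/10/0
#6 ori   $r2, $r2, 5 ; 0/13/5/10/0
#7 addi  $r2, $r0, 3 ; 0/13/3/10/0
#8 bne  $r4, $r0, L10 ; 0/13/3/10/0 ; →fallthru
#9 and  $r0, $r2, $r2 ; 0/13/3/10/0
#10 xori  $r1, $r4, 5 ; 0/5/3/10/0
#11 andi  $r2, $r2, 14 ; 0/5/2/10/0
#12 sub  $r3, $r1, $r3 ; 0/5/2/65531/0
#13 and  $r1, $r2, $r2 ; 0/2/2/65531/0

13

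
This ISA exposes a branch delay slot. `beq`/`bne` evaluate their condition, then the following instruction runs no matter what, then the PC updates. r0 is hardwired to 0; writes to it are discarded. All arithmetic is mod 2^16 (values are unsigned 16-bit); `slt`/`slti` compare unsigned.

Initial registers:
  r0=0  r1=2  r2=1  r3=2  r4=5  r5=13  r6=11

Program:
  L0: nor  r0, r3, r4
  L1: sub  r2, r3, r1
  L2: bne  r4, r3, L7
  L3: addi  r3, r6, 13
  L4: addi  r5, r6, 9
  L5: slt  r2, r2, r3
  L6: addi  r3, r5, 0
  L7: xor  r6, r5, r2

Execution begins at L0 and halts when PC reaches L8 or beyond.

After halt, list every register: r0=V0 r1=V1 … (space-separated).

r0=0 r1=2 r2=0 r3=24 r4=5 r5=13 r6=13

[0] nor  r0, r3, r4  →  {r0:0, r1:2, r2:1, r3:2, r4:5, r5:13, r6:11}
[1] sub  r2, r3, r1  →  {r0:0, r1:2, r2:0, r3:2, r4:5, r5:13, r6:11}
[2] bne  r4, r3, L7  →  {r0:0, r1:2, r2:0, r3:2, r4:5, r5:13, r6:11}  ⟨branch taken⟩
[3] addi  r3, r6, 13  →  {r0:0, r1:2, r2:0, r3:24, r4:5, r5:13, r6:11}
[7] xor  r6, r5, r2  →  {r0:0, r1:2, r2:0, r3:24, r4:5, r5:13, r6:13}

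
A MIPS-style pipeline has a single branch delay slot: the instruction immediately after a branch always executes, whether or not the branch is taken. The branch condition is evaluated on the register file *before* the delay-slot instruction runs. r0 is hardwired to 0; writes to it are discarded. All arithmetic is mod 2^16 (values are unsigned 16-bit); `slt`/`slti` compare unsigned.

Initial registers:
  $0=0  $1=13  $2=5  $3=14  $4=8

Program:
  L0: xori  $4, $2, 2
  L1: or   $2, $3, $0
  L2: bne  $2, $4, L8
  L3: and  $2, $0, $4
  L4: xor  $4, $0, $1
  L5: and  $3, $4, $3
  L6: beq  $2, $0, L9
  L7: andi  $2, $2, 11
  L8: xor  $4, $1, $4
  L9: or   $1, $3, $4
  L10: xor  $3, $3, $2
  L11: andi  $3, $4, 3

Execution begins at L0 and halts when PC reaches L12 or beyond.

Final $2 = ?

0

  step pc=0: xori  $4, $2, 2  regs=(0,13,5,14,7)
  step pc=1: or   $2, $3, $0  regs=(0,13,14,14,7)
  step pc=2: bne  $2, $4, L8  cond=T  regs=(0,13,14,14,7)
  step pc=3: and  $2, $0, $4  regs=(0,13,0,14,7)
  step pc=8: xor  $4, $1, $4  regs=(0,13,0,14,10)
  step pc=9: or   $1, $3, $4  regs=(0,14,0,14,10)
  step pc=10: xor  $3, $3, $2  regs=(0,14,0,14,10)
  step pc=11: andi  $3, $4, 3  regs=(0,14,0,2,10)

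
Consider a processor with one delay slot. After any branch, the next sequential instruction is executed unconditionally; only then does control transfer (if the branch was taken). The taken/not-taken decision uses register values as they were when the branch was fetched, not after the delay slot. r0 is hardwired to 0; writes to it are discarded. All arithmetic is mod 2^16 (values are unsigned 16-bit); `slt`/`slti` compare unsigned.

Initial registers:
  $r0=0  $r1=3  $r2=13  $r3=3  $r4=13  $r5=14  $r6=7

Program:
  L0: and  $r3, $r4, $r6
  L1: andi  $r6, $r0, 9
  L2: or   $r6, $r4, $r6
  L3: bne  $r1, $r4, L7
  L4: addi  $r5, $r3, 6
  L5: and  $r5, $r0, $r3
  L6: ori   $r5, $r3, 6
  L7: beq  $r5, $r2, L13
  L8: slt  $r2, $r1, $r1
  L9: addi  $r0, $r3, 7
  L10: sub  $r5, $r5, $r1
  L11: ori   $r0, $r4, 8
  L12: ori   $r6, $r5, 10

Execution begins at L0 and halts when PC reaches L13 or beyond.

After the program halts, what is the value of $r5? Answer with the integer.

PC=0  and  $r3, $r4, $r6     | $r0=0 $r1=3 $r2=13 $r3=5 $r4=13 $r5=14 $r6=7
PC=1  andi  $r6, $r0, 9      | $r0=0 $r1=3 $r2=13 $r3=5 $r4=13 $r5=14 $r6=0
PC=2  or   $r6, $r4, $r6     | $r0=0 $r1=3 $r2=13 $r3=5 $r4=13 $r5=14 $r6=13
PC=3  bne  $r1, $r4, L7      | $r0=0 $r1=3 $r2=13 $r3=5 $r4=13 $r5=14 $r6=13  [TAKEN]
PC=4  addi  $r5, $r3, 6      | $r0=0 $r1=3 $r2=13 $r3=5 $r4=13 $r5=11 $r6=13
PC=7  beq  $r5, $r2, L13     | $r0=0 $r1=3 $r2=13 $r3=5 $r4=13 $r5=11 $r6=13  [not taken]
PC=8  slt  $r2, $r1, $r1     | $r0=0 $r1=3 $r2=0 $r3=5 $r4=13 $r5=11 $r6=13
PC=9  addi  $r0, $r3, 7      | $r0=0 $r1=3 $r2=0 $r3=5 $r4=13 $r5=11 $r6=13
PC=10 sub  $r5, $r5, $r1     | $r0=0 $r1=3 $r2=0 $r3=5 $r4=13 $r5=8 $r6=13
PC=11 ori   $r0, $r4, 8      | $r0=0 $r1=3 $r2=0 $r3=5 $r4=13 $r5=8 $r6=13
PC=12 ori   $r6, $r5, 10     | $r0=0 $r1=3 $r2=0 $r3=5 $r4=13 $r5=8 $r6=10

8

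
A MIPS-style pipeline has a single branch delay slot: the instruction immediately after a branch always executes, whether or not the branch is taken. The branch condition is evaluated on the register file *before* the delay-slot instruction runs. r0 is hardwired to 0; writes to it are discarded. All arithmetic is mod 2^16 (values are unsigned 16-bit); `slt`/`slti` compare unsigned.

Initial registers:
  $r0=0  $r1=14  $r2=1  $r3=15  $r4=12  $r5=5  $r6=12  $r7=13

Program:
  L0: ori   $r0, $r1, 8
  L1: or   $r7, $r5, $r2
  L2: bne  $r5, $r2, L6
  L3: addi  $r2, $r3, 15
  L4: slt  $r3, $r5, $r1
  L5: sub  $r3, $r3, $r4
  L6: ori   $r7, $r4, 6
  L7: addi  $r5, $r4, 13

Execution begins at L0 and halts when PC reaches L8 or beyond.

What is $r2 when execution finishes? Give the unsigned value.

30

PC=0  ori   $r0, $r1, 8      | $r0=0 $r1=14 $r2=1 $r3=15 $r4=12 $r5=5 $r6=12 $r7=13
PC=1  or   $r7, $r5, $r2     | $r0=0 $r1=14 $r2=1 $r3=15 $r4=12 $r5=5 $r6=12 $r7=5
PC=2  bne  $r5, $r2, L6      | $r0=0 $r1=14 $r2=1 $r3=15 $r4=12 $r5=5 $r6=12 $r7=5  [TAKEN]
PC=3  addi  $r2, $r3, 15     | $r0=0 $r1=14 $r2=30 $r3=15 $r4=12 $r5=5 $r6=12 $r7=5
PC=6  ori   $r7, $r4, 6      | $r0=0 $r1=14 $r2=30 $r3=15 $r4=12 $r5=5 $r6=12 $r7=14
PC=7  addi  $r5, $r4, 13     | $r0=0 $r1=14 $r2=30 $r3=15 $r4=12 $r5=25 $r6=12 $r7=14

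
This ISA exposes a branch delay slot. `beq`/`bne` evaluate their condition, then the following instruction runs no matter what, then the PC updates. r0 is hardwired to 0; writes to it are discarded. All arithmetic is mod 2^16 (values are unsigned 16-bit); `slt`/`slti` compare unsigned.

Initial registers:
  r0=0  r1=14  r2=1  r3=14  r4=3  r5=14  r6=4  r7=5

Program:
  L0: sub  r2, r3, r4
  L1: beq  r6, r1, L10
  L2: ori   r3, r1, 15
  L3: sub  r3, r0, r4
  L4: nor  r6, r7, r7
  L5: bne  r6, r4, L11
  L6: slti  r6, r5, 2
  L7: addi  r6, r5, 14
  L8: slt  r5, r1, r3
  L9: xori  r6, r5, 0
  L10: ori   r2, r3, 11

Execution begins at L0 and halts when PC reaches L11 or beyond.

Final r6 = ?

0

  step pc=0: sub  r2, r3, r4  regs=(0,14,11,14,3,14,4,5)
  step pc=1: beq  r6, r1, L10  cond=F  regs=(0,14,11,14,3,14,4,5)
  step pc=2: ori   r3, r1, 15  regs=(0,14,11,15,3,14,4,5)
  step pc=3: sub  r3, r0, r4  regs=(0,14,11,65533,3,14,4,5)
  step pc=4: nor  r6, r7, r7  regs=(0,14,11,65533,3,14,65530,5)
  step pc=5: bne  r6, r4, L11  cond=T  regs=(0,14,11,65533,3,14,65530,5)
  step pc=6: slti  r6, r5, 2  regs=(0,14,11,65533,3,14,0,5)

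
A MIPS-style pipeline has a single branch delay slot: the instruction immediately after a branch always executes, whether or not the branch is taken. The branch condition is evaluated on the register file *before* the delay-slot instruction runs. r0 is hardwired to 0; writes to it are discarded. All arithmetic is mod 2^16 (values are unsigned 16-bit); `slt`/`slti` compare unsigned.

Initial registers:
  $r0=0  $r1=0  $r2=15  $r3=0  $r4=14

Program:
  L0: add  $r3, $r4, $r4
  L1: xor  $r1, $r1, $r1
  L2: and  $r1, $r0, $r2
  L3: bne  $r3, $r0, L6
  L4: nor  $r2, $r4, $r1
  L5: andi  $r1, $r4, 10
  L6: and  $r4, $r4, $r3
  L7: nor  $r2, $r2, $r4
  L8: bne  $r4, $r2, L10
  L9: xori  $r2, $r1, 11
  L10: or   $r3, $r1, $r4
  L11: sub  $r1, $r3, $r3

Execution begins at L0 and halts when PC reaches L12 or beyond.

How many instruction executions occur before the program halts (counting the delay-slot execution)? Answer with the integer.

11

[0] add  $r3, $r4, $r4  →  {$r0:0, $r1:0, $r2:15, $r3:28, $r4:14}
[1] xor  $r1, $r1, $r1  →  {$r0:0, $r1:0, $r2:15, $r3:28, $r4:14}
[2] and  $r1, $r0, $r2  →  {$r0:0, $r1:0, $r2:15, $r3:28, $r4:14}
[3] bne  $r3, $r0, L6  →  {$r0:0, $r1:0, $r2:15, $r3:28, $r4:14}  ⟨branch taken⟩
[4] nor  $r2, $r4, $r1  →  {$r0:0, $r1:0, $r2:65521, $r3:28, $r4:14}
[6] and  $r4, $r4, $r3  →  {$r0:0, $r1:0, $r2:65521, $r3:28, $r4:12}
[7] nor  $r2, $r2, $r4  →  {$r0:0, $r1:0, $r2:2, $r3:28, $r4:12}
[8] bne  $r4, $r2, L10  →  {$r0:0, $r1:0, $r2:2, $r3:28, $r4:12}  ⟨branch taken⟩
[9] xori  $r2, $r1, 11  →  {$r0:0, $r1:0, $r2:11, $r3:28, $r4:12}
[10] or   $r3, $r1, $r4  →  {$r0:0, $r1:0, $r2:11, $r3:12, $r4:12}
[11] sub  $r1, $r3, $r3  →  {$r0:0, $r1:0, $r2:11, $r3:12, $r4:12}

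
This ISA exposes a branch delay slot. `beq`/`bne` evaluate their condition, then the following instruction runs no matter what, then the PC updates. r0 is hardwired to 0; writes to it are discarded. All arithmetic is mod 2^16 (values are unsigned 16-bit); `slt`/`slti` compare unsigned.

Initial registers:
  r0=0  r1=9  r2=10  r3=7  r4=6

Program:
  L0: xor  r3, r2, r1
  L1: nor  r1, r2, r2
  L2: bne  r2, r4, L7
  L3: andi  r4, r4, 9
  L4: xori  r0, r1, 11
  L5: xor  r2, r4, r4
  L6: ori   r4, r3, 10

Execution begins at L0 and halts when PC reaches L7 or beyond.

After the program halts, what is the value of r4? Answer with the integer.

0

#0 xor  r3, r2, r1 ; 0/9/10/3/6
#1 nor  r1, r2, r2 ; 0/65525/10/3/6
#2 bne  r2, r4, L7 ; 0/65525/10/3/6 ; →target
#3 andi  r4, r4, 9 ; 0/65525/10/3/0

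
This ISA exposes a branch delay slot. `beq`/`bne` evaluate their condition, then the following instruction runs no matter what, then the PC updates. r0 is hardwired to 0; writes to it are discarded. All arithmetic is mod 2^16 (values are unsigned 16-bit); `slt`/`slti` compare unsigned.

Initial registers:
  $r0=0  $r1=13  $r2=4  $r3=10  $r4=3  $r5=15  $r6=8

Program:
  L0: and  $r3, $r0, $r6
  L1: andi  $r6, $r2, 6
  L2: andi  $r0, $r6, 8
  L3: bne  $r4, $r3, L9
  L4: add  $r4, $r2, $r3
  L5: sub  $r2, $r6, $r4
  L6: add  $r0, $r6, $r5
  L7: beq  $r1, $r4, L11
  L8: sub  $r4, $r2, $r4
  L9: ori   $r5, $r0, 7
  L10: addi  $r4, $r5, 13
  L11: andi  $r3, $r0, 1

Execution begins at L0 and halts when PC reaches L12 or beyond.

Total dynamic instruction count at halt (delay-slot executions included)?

8

  step pc=0: and  $r3, $r0, $r6  regs=(0,13,4,0,3,15,8)
  step pc=1: andi  $r6, $r2, 6  regs=(0,13,4,0,3,15,4)
  step pc=2: andi  $r0, $r6, 8  regs=(0,13,4,0,3,15,4)
  step pc=3: bne  $r4, $r3, L9  cond=T  regs=(0,13,4,0,3,15,4)
  step pc=4: add  $r4, $r2, $r3  regs=(0,13,4,0,4,15,4)
  step pc=9: ori   $r5, $r0, 7  regs=(0,13,4,0,4,7,4)
  step pc=10: addi  $r4, $r5, 13  regs=(0,13,4,0,20,7,4)
  step pc=11: andi  $r3, $r0, 1  regs=(0,13,4,0,20,7,4)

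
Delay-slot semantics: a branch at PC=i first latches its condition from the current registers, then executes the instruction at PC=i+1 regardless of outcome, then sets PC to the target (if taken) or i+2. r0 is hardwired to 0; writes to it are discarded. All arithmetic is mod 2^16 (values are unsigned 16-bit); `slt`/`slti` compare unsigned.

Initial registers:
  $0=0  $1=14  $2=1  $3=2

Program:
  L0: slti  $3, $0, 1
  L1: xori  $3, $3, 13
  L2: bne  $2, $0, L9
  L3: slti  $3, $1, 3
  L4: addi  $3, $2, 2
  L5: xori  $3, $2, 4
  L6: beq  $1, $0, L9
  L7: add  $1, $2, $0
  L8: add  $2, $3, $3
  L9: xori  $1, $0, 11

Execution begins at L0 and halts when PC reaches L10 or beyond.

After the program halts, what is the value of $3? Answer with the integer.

0

  step pc=0: slti  $3, $0, 1  regs=(0,14,1,1)
  step pc=1: xori  $3, $3, 13  regs=(0,14,1,12)
  step pc=2: bne  $2, $0, L9  cond=T  regs=(0,14,1,12)
  step pc=3: slti  $3, $1, 3  regs=(0,14,1,0)
  step pc=9: xori  $1, $0, 11  regs=(0,11,1,0)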